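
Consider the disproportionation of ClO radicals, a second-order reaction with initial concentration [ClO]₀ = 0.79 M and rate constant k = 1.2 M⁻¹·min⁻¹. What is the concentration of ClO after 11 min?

0.06913 M

Step 1: For a second-order reaction: 1/[ClO] = 1/[ClO]₀ + kt
Step 2: 1/[ClO] = 1/0.79 + 1.2 × 11
Step 3: 1/[ClO] = 1.266 + 13.2 = 14.47
Step 4: [ClO] = 1/14.47 = 0.06913 M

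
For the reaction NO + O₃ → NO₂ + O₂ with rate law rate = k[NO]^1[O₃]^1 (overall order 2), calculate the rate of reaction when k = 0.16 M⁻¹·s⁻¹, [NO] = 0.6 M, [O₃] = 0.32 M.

0.03072 M/s

Step 1: The rate law is rate = k[NO]^1[O₃]^1, overall order = 1+1 = 2
Step 2: Substitute values: rate = 0.16 × (0.6)^1 × (0.32)^1
Step 3: rate = 0.16 × 0.6 × 0.32 = 0.03072 M/s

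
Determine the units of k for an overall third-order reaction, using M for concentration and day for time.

M⁻²·day⁻¹

Step 1: For overall order n, rate = k × (concentration)^n.
Step 2: Rate has units M·day⁻¹; concentration term has units M^3.
Step 3: k = rate / (concentration)^n, so units of k = M^(1-3)·day⁻¹ = M⁻²·day⁻¹.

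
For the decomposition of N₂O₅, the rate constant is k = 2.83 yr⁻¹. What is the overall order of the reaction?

first order (1)

Step 1: The units of k for an nth-order reaction are (concentration)^(1-n)·(time)⁻¹.
Step 2: Here k has units yr⁻¹, so the concentration exponent is 0.
Step 3: 1 - n = 0 ⇒ n = 1. The reaction is first order.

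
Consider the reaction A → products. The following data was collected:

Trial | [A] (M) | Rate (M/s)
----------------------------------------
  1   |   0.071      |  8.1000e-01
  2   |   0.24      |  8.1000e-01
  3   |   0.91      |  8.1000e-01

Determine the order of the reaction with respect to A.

zeroth order (0)

Step 1: Compare trials - when concentration changes, rate stays constant.
Step 2: rate₂/rate₁ = 8.1000e-01/8.1000e-01 = 1
Step 3: [A]₂/[A]₁ = 0.24/0.071 = 3.38
Step 4: Since rate ratio ≈ (conc ratio)^0, the reaction is zeroth order.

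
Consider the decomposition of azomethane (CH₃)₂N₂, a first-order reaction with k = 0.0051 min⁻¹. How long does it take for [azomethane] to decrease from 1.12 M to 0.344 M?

231.5 min

Step 1: For first-order: t = ln([azomethane]₀/[azomethane])/k
Step 2: t = ln(1.12/0.344)/0.0051
Step 3: t = ln(3.256)/0.0051
Step 4: t = 1.18/0.0051 = 231.5 min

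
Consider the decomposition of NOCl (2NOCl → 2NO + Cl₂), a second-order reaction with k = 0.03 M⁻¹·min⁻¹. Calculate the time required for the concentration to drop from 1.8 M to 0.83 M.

21.64 min

Step 1: For second-order: t = (1/[NOCl] - 1/[NOCl]₀)/k
Step 2: t = (1/0.83 - 1/1.8)/0.03
Step 3: t = (1.205 - 0.5556)/0.03
Step 4: t = 0.6493/0.03 = 21.64 min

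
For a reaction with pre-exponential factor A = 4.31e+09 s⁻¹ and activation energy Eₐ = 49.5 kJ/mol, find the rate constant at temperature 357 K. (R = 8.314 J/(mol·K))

2.46e+02 s⁻¹

Step 1: Use the Arrhenius equation: k = A × exp(-Eₐ/RT)
Step 2: Convert Eₐ to J/mol: 49.5 kJ/mol = 49500 J/mol
Step 3: Calculate the exponent: -Eₐ/(RT) = -49500/(8.314 × 357) = -16.67735
Step 4: k = 4.31e+09 × exp(-16.67735)
Step 5: k = 4.31e+09 × 5.71635e-08 = 2.4637e+02 s⁻¹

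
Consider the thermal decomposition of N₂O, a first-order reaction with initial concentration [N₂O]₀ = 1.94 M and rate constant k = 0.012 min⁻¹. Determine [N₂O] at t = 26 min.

1.42 M

Step 1: For a first-order reaction: [N₂O] = [N₂O]₀ × e^(-kt)
Step 2: [N₂O] = 1.94 × e^(-0.012 × 26)
Step 3: [N₂O] = 1.94 × e^(-0.312)
Step 4: [N₂O] = 1.94 × 0.731982 = 1.42 M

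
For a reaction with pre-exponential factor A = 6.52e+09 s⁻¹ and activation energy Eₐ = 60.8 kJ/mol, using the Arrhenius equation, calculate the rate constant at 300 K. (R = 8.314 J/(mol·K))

1.69e-01 s⁻¹

Step 1: Use the Arrhenius equation: k = A × exp(-Eₐ/RT)
Step 2: Convert Eₐ to J/mol: 60.8 kJ/mol = 60800 J/mol
Step 3: Calculate the exponent: -Eₐ/(RT) = -60800/(8.314 × 300) = -24.37655
Step 4: k = 6.52e+09 × exp(-24.37655)
Step 5: k = 6.52e+09 × 2.59059e-11 = 1.6891e-01 s⁻¹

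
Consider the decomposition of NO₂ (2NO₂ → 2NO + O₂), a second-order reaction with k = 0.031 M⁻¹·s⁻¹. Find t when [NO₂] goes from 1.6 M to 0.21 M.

133.4 s

Step 1: For second-order: t = (1/[NO₂] - 1/[NO₂]₀)/k
Step 2: t = (1/0.21 - 1/1.6)/0.031
Step 3: t = (4.762 - 0.625)/0.031
Step 4: t = 4.137/0.031 = 133.4 s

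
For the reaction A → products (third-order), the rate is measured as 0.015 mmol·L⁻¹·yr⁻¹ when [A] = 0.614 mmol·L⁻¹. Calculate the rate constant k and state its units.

0.0648 (mmol·L⁻¹)⁻²·yr⁻¹

Step 1: rate = k[A]^3, so k = rate / [A]^3.
Step 2: k = 0.015 / (0.614)^3 = 0.015 / 0.2315.
Step 3: k = 0.0648 (mmol·L⁻¹)⁻²·yr⁻¹.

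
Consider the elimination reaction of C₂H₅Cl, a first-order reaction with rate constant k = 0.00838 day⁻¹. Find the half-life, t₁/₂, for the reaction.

82.71 day

Step 1: For a first-order reaction, t₁/₂ = ln(2)/k
Step 2: t₁/₂ = ln(2)/0.00838
Step 3: t₁/₂ = 0.6931/0.00838 = 82.71 day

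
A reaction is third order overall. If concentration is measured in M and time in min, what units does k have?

M⁻²·min⁻¹

Step 1: For overall order n, rate = k × (concentration)^n.
Step 2: Rate has units M·min⁻¹; concentration term has units M^3.
Step 3: k = rate / (concentration)^n, so units of k = M^(1-3)·min⁻¹ = M⁻²·min⁻¹.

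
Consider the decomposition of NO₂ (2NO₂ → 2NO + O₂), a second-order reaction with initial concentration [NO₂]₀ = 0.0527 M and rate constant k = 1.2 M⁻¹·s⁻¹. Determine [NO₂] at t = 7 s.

0.03653 M

Step 1: For a second-order reaction: 1/[NO₂] = 1/[NO₂]₀ + kt
Step 2: 1/[NO₂] = 1/0.0527 + 1.2 × 7
Step 3: 1/[NO₂] = 18.98 + 8.4 = 27.38
Step 4: [NO₂] = 1/27.38 = 0.03653 M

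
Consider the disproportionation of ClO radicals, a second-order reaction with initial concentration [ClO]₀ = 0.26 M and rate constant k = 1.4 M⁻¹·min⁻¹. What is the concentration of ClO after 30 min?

0.02181 M

Step 1: For a second-order reaction: 1/[ClO] = 1/[ClO]₀ + kt
Step 2: 1/[ClO] = 1/0.26 + 1.4 × 30
Step 3: 1/[ClO] = 3.846 + 42 = 45.85
Step 4: [ClO] = 1/45.85 = 0.02181 M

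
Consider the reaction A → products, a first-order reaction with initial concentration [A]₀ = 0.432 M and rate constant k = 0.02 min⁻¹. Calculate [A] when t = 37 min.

0.2061 M

Step 1: For a first-order reaction: [A] = [A]₀ × e^(-kt)
Step 2: [A] = 0.432 × e^(-0.02 × 37)
Step 3: [A] = 0.432 × e^(-0.74)
Step 4: [A] = 0.432 × 0.477114 = 0.2061 M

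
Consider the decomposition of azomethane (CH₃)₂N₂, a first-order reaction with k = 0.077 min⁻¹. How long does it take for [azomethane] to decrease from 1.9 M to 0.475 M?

18 min

Step 1: For first-order: t = ln([azomethane]₀/[azomethane])/k
Step 2: t = ln(1.9/0.475)/0.077
Step 3: t = ln(4)/0.077
Step 4: t = 1.386/0.077 = 18 min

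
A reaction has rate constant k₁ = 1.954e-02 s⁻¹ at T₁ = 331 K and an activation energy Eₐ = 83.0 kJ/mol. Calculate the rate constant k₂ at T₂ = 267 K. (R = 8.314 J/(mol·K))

1.416e-05 s⁻¹

Step 1: Use the two-temperature Arrhenius form: ln(k₂/k₁) = -Eₐ/R × (1/T₂ - 1/T₁)
Step 2: Convert Eₐ to J/mol: 83.0 kJ/mol = 83000 J/mol
Step 3: 1/T₂ - 1/T₁ = 1/267 - 1/331 = 7.241703e-04 K⁻¹
Step 4: ln(k₂/k₁) = -83000/8.314 × 7.241703e-04 = -7.22951
Step 5: k₂ = k₁ × exp(-7.22951) = 1.954e-02 × 7.24876e-04 = 1.416e-05 s⁻¹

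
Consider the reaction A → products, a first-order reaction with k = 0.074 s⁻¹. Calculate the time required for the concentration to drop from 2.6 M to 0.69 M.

17.93 s

Step 1: For first-order: t = ln([A]₀/[A])/k
Step 2: t = ln(2.6/0.69)/0.074
Step 3: t = ln(3.768)/0.074
Step 4: t = 1.327/0.074 = 17.93 s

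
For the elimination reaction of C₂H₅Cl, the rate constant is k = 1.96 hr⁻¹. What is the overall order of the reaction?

first order (1)

Step 1: The units of k for an nth-order reaction are (concentration)^(1-n)·(time)⁻¹.
Step 2: Here k has units hr⁻¹, so the concentration exponent is 0.
Step 3: 1 - n = 0 ⇒ n = 1. The reaction is first order.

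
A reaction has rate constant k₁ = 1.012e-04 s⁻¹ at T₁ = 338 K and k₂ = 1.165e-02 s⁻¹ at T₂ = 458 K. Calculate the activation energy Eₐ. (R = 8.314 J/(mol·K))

50.9 kJ/mol

Step 1: Use the two-temperature Arrhenius form: ln(k₂/k₁) = -Eₐ/R × (1/T₂ - 1/T₁)
Step 2: ln(k₂/k₁) = ln(1.165e-02/1.012e-04) = ln(115.119) = 4.74596
Step 3: 1/T₂ - 1/T₁ = 1/458 - 1/338 = -7.751738e-04 K⁻¹
Step 4: Eₐ = -R × ln(k₂/k₁) / (1/T₂ - 1/T₁) = -8.314 × 4.74596 / -7.751738e-04
Step 5: Eₐ = 5.0902e+04 J/mol = 50.9 kJ/mol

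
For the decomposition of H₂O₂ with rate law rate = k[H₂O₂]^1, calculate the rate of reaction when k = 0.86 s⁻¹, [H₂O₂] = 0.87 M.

0.7482 M/s

Step 1: Identify the rate law: rate = k[H₂O₂]^1
Step 2: Substitute values: rate = 0.86 × (0.87)^1
Step 3: Calculate: rate = 0.86 × 0.87 = 0.7482 M/s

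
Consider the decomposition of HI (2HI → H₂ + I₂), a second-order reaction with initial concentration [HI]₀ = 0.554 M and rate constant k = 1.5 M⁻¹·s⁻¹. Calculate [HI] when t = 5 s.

0.1075 M

Step 1: For a second-order reaction: 1/[HI] = 1/[HI]₀ + kt
Step 2: 1/[HI] = 1/0.554 + 1.5 × 5
Step 3: 1/[HI] = 1.805 + 7.5 = 9.305
Step 4: [HI] = 1/9.305 = 0.1075 M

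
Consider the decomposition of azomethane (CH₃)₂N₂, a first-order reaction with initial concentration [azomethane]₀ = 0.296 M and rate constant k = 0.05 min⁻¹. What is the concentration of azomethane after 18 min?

0.1203 M

Step 1: For a first-order reaction: [azomethane] = [azomethane]₀ × e^(-kt)
Step 2: [azomethane] = 0.296 × e^(-0.05 × 18)
Step 3: [azomethane] = 0.296 × e^(-0.9)
Step 4: [azomethane] = 0.296 × 0.40657 = 0.1203 M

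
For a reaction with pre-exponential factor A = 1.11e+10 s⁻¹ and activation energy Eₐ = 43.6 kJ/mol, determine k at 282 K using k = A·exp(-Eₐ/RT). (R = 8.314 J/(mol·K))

9.31e+01 s⁻¹

Step 1: Use the Arrhenius equation: k = A × exp(-Eₐ/RT)
Step 2: Convert Eₐ to J/mol: 43.6 kJ/mol = 43600 J/mol
Step 3: Calculate the exponent: -Eₐ/(RT) = -43600/(8.314 × 282) = -18.59633
Step 4: k = 1.11e+10 × exp(-18.59633)
Step 5: k = 1.11e+10 × 8.38912e-09 = 9.3119e+01 s⁻¹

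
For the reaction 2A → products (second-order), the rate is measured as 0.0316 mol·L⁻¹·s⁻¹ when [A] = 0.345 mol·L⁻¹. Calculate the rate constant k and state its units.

0.2655 (mol·L⁻¹)⁻¹·s⁻¹

Step 1: rate = k[A]^2, so k = rate / [A]^2.
Step 2: k = 0.0316 / (0.345)^2 = 0.0316 / 0.119.
Step 3: k = 0.2655 (mol·L⁻¹)⁻¹·s⁻¹.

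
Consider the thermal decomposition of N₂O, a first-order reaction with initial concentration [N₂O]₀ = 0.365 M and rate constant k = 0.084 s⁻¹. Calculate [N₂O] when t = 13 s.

0.1225 M

Step 1: For a first-order reaction: [N₂O] = [N₂O]₀ × e^(-kt)
Step 2: [N₂O] = 0.365 × e^(-0.084 × 13)
Step 3: [N₂O] = 0.365 × e^(-1.092)
Step 4: [N₂O] = 0.365 × 0.335545 = 0.1225 M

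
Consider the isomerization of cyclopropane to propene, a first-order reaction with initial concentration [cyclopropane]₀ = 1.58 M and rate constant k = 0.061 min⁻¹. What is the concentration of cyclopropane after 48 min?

0.08454 M

Step 1: For a first-order reaction: [cyclopropane] = [cyclopropane]₀ × e^(-kt)
Step 2: [cyclopropane] = 1.58 × e^(-0.061 × 48)
Step 3: [cyclopropane] = 1.58 × e^(-2.928)
Step 4: [cyclopropane] = 1.58 × 0.0535039 = 0.08454 M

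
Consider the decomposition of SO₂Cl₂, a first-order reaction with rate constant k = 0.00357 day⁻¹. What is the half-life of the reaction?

194.2 day

Step 1: For a first-order reaction, t₁/₂ = ln(2)/k
Step 2: t₁/₂ = ln(2)/0.00357
Step 3: t₁/₂ = 0.6931/0.00357 = 194.2 day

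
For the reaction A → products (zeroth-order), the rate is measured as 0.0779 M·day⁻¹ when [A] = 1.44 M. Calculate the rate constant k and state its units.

0.0779 M·day⁻¹

Step 1: For a zeroth-order reaction, rate = k (independent of concentration).
Step 2: k = rate = 0.0779 M·day⁻¹.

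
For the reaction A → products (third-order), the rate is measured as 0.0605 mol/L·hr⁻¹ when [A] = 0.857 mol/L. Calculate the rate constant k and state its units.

0.09612 (mol/L)⁻²·hr⁻¹

Step 1: rate = k[A]^3, so k = rate / [A]^3.
Step 2: k = 0.0605 / (0.857)^3 = 0.0605 / 0.6294.
Step 3: k = 0.09612 (mol/L)⁻²·hr⁻¹.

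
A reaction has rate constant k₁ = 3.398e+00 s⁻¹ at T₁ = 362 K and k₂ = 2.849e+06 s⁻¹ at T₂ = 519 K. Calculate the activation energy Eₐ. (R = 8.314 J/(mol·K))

135.7 kJ/mol

Step 1: Use the two-temperature Arrhenius form: ln(k₂/k₁) = -Eₐ/R × (1/T₂ - 1/T₁)
Step 2: ln(k₂/k₁) = ln(2.849e+06/3.398e+00) = ln(838434) = 13.6393
Step 3: 1/T₂ - 1/T₁ = 1/519 - 1/362 = -8.356487e-04 K⁻¹
Step 4: Eₐ = -R × ln(k₂/k₁) / (1/T₂ - 1/T₁) = -8.314 × 13.6393 / -8.356487e-04
Step 5: Eₐ = 1.3570e+05 J/mol = 135.7 kJ/mol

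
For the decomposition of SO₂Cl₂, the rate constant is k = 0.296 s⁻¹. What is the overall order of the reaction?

first order (1)

Step 1: The units of k for an nth-order reaction are (concentration)^(1-n)·(time)⁻¹.
Step 2: Here k has units s⁻¹, so the concentration exponent is 0.
Step 3: 1 - n = 0 ⇒ n = 1. The reaction is first order.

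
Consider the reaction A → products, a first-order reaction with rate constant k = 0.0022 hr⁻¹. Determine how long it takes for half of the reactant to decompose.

315.1 hr

Step 1: For a first-order reaction, t₁/₂ = ln(2)/k
Step 2: t₁/₂ = ln(2)/0.0022
Step 3: t₁/₂ = 0.6931/0.0022 = 315.1 hr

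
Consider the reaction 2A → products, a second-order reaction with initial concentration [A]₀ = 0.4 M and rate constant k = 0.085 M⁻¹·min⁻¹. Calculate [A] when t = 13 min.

0.2774 M

Step 1: For a second-order reaction: 1/[A] = 1/[A]₀ + kt
Step 2: 1/[A] = 1/0.4 + 0.085 × 13
Step 3: 1/[A] = 2.5 + 1.105 = 3.605
Step 4: [A] = 1/3.605 = 0.2774 M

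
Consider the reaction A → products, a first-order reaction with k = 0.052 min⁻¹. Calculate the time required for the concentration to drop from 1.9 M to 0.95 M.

13.33 min

Step 1: For first-order: t = ln([A]₀/[A])/k
Step 2: t = ln(1.9/0.95)/0.052
Step 3: t = ln(2)/0.052
Step 4: t = 0.6931/0.052 = 13.33 min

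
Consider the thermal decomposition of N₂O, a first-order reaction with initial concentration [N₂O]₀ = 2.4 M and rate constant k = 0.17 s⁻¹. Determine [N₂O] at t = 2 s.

1.708 M

Step 1: For a first-order reaction: [N₂O] = [N₂O]₀ × e^(-kt)
Step 2: [N₂O] = 2.4 × e^(-0.17 × 2)
Step 3: [N₂O] = 2.4 × e^(-0.34)
Step 4: [N₂O] = 2.4 × 0.71177 = 1.708 M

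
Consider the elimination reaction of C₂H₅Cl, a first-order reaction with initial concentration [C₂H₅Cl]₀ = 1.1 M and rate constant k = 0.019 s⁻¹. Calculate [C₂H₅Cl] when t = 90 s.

0.199 M

Step 1: For a first-order reaction: [C₂H₅Cl] = [C₂H₅Cl]₀ × e^(-kt)
Step 2: [C₂H₅Cl] = 1.1 × e^(-0.019 × 90)
Step 3: [C₂H₅Cl] = 1.1 × e^(-1.71)
Step 4: [C₂H₅Cl] = 1.1 × 0.180866 = 0.199 M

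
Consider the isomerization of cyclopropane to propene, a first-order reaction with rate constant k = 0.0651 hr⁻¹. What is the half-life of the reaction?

10.65 hr

Step 1: For a first-order reaction, t₁/₂ = ln(2)/k
Step 2: t₁/₂ = ln(2)/0.0651
Step 3: t₁/₂ = 0.6931/0.0651 = 10.65 hr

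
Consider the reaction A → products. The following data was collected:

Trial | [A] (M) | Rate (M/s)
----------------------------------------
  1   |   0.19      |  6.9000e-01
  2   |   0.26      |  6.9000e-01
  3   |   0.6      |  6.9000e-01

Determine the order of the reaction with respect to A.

zeroth order (0)

Step 1: Compare trials - when concentration changes, rate stays constant.
Step 2: rate₂/rate₁ = 6.9000e-01/6.9000e-01 = 1
Step 3: [A]₂/[A]₁ = 0.26/0.19 = 1.368
Step 4: Since rate ratio ≈ (conc ratio)^0, the reaction is zeroth order.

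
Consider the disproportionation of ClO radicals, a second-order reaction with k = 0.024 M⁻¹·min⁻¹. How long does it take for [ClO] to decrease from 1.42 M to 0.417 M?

70.58 min

Step 1: For second-order: t = (1/[ClO] - 1/[ClO]₀)/k
Step 2: t = (1/0.417 - 1/1.42)/0.024
Step 3: t = (2.398 - 0.7042)/0.024
Step 4: t = 1.694/0.024 = 70.58 min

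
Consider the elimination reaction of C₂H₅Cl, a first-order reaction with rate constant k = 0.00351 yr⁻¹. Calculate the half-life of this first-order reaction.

197.5 yr

Step 1: For a first-order reaction, t₁/₂ = ln(2)/k
Step 2: t₁/₂ = ln(2)/0.00351
Step 3: t₁/₂ = 0.6931/0.00351 = 197.5 yr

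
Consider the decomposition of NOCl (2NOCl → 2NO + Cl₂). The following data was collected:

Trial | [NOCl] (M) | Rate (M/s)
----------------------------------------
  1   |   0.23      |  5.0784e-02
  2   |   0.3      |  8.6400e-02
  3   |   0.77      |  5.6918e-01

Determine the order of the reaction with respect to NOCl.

second order (2)

Step 1: Compare trials to find order n where rate₂/rate₁ = ([NOCl]₂/[NOCl]₁)^n
Step 2: rate₂/rate₁ = 8.6400e-02/5.0784e-02 = 1.701
Step 3: [NOCl]₂/[NOCl]₁ = 0.3/0.23 = 1.304
Step 4: n = ln(1.701)/ln(1.304) = 2.00 ≈ 2
Step 5: The reaction is second order in NOCl.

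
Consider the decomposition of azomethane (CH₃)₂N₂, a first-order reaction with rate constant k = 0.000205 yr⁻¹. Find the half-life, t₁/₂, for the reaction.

3381 yr

Step 1: For a first-order reaction, t₁/₂ = ln(2)/k
Step 2: t₁/₂ = ln(2)/0.000205
Step 3: t₁/₂ = 0.6931/0.000205 = 3381 yr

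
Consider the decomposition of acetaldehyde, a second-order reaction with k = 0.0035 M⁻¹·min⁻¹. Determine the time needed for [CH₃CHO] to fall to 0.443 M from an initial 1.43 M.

445.2 min

Step 1: For second-order: t = (1/[CH₃CHO] - 1/[CH₃CHO]₀)/k
Step 2: t = (1/0.443 - 1/1.43)/0.0035
Step 3: t = (2.257 - 0.6993)/0.0035
Step 4: t = 1.558/0.0035 = 445.2 min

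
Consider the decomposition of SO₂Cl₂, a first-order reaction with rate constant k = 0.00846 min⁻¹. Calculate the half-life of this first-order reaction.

81.93 min

Step 1: For a first-order reaction, t₁/₂ = ln(2)/k
Step 2: t₁/₂ = ln(2)/0.00846
Step 3: t₁/₂ = 0.6931/0.00846 = 81.93 min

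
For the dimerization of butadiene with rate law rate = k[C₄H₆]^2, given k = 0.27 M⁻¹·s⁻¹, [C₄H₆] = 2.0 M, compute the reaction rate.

1.08 M/s

Step 1: Identify the rate law: rate = k[C₄H₆]^2
Step 2: Substitute values: rate = 0.27 × (2.0)^2
Step 3: Calculate: rate = 0.27 × 4 = 1.08 M/s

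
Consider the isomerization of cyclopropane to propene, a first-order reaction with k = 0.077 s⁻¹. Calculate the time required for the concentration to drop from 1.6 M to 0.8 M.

9.002 s

Step 1: For first-order: t = ln([cyclopropane]₀/[cyclopropane])/k
Step 2: t = ln(1.6/0.8)/0.077
Step 3: t = ln(2)/0.077
Step 4: t = 0.6931/0.077 = 9.002 s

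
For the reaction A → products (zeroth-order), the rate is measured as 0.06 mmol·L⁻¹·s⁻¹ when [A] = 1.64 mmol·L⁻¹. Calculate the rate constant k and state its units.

0.06 mmol·L⁻¹·s⁻¹

Step 1: For a zeroth-order reaction, rate = k (independent of concentration).
Step 2: k = rate = 0.06 mmol·L⁻¹·s⁻¹.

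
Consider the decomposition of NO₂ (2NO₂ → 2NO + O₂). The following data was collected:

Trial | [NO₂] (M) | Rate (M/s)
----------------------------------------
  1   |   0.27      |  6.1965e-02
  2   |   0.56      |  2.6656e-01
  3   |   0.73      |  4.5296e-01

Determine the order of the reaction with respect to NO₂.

second order (2)

Step 1: Compare trials to find order n where rate₂/rate₁ = ([NO₂]₂/[NO₂]₁)^n
Step 2: rate₂/rate₁ = 2.6656e-01/6.1965e-02 = 4.302
Step 3: [NO₂]₂/[NO₂]₁ = 0.56/0.27 = 2.074
Step 4: n = ln(4.302)/ln(2.074) = 2.00 ≈ 2
Step 5: The reaction is second order in NO₂.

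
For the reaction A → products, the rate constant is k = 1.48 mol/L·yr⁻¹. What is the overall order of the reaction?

zeroth order (0)

Step 1: The units of k for an nth-order reaction are (concentration)^(1-n)·(time)⁻¹.
Step 2: Here k has units mol/L·yr⁻¹, so the concentration exponent is 1.
Step 3: 1 - n = 1 ⇒ n = 0. The reaction is zeroth order.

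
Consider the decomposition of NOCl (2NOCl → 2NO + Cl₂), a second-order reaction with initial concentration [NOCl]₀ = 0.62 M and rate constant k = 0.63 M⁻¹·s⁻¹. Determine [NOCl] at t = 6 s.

0.1854 M

Step 1: For a second-order reaction: 1/[NOCl] = 1/[NOCl]₀ + kt
Step 2: 1/[NOCl] = 1/0.62 + 0.63 × 6
Step 3: 1/[NOCl] = 1.613 + 3.78 = 5.393
Step 4: [NOCl] = 1/5.393 = 0.1854 M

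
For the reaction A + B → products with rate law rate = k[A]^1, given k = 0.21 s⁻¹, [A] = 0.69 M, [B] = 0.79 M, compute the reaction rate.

0.1449 M/s

Step 1: The rate law is rate = k[A]^1
Step 2: Note that the rate does not depend on [B] (zero order in B).
Step 3: rate = 0.21 × (0.69)^1 = 0.1449 M/s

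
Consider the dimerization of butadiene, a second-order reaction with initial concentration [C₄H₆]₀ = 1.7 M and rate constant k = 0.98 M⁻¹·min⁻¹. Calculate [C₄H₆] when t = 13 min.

0.07503 M

Step 1: For a second-order reaction: 1/[C₄H₆] = 1/[C₄H₆]₀ + kt
Step 2: 1/[C₄H₆] = 1/1.7 + 0.98 × 13
Step 3: 1/[C₄H₆] = 0.5882 + 12.74 = 13.33
Step 4: [C₄H₆] = 1/13.33 = 0.07503 M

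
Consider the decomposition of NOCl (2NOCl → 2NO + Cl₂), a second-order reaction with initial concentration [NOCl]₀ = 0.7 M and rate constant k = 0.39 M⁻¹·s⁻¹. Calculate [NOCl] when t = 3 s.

0.3848 M

Step 1: For a second-order reaction: 1/[NOCl] = 1/[NOCl]₀ + kt
Step 2: 1/[NOCl] = 1/0.7 + 0.39 × 3
Step 3: 1/[NOCl] = 1.429 + 1.17 = 2.599
Step 4: [NOCl] = 1/2.599 = 0.3848 M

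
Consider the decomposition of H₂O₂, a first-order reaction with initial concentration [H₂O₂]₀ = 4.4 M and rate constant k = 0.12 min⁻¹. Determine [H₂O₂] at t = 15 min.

0.7273 M

Step 1: For a first-order reaction: [H₂O₂] = [H₂O₂]₀ × e^(-kt)
Step 2: [H₂O₂] = 4.4 × e^(-0.12 × 15)
Step 3: [H₂O₂] = 4.4 × e^(-1.8)
Step 4: [H₂O₂] = 4.4 × 0.165299 = 0.7273 M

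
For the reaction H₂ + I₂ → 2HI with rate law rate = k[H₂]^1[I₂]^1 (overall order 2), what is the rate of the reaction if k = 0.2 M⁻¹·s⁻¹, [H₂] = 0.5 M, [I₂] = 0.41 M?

0.041 M/s

Step 1: The rate law is rate = k[H₂]^1[I₂]^1, overall order = 1+1 = 2
Step 2: Substitute values: rate = 0.2 × (0.5)^1 × (0.41)^1
Step 3: rate = 0.2 × 0.5 × 0.41 = 0.041 M/s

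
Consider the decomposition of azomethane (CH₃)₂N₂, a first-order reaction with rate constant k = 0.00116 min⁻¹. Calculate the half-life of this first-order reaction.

597.5 min

Step 1: For a first-order reaction, t₁/₂ = ln(2)/k
Step 2: t₁/₂ = ln(2)/0.00116
Step 3: t₁/₂ = 0.6931/0.00116 = 597.5 min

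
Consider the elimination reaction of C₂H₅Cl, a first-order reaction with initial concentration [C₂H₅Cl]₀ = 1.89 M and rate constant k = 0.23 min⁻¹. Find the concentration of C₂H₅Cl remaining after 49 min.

2.41e-05 M

Step 1: For a first-order reaction: [C₂H₅Cl] = [C₂H₅Cl]₀ × e^(-kt)
Step 2: [C₂H₅Cl] = 1.89 × e^(-0.23 × 49)
Step 3: [C₂H₅Cl] = 1.89 × e^(-11.27)
Step 4: [C₂H₅Cl] = 1.89 × 1.27497e-05 = 2.41e-05 M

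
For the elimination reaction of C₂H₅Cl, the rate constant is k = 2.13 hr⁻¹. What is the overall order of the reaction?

first order (1)

Step 1: The units of k for an nth-order reaction are (concentration)^(1-n)·(time)⁻¹.
Step 2: Here k has units hr⁻¹, so the concentration exponent is 0.
Step 3: 1 - n = 0 ⇒ n = 1. The reaction is first order.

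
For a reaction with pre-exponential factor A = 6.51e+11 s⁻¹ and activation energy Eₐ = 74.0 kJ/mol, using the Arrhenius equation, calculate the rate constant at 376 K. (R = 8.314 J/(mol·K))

3.41e+01 s⁻¹

Step 1: Use the Arrhenius equation: k = A × exp(-Eₐ/RT)
Step 2: Convert Eₐ to J/mol: 74.0 kJ/mol = 74000 J/mol
Step 3: Calculate the exponent: -Eₐ/(RT) = -74000/(8.314 × 376) = -23.67194
Step 4: k = 6.51e+11 × exp(-23.67194)
Step 5: k = 6.51e+11 × 5.24091e-11 = 3.4118e+01 s⁻¹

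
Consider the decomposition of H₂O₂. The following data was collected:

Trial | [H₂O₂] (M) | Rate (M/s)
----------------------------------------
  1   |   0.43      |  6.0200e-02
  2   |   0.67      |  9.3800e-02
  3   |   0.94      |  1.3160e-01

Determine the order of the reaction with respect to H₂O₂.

first order (1)

Step 1: Compare trials to find order n where rate₂/rate₁ = ([H₂O₂]₂/[H₂O₂]₁)^n
Step 2: rate₂/rate₁ = 9.3800e-02/6.0200e-02 = 1.558
Step 3: [H₂O₂]₂/[H₂O₂]₁ = 0.67/0.43 = 1.558
Step 4: n = ln(1.558)/ln(1.558) = 1.00 ≈ 1
Step 5: The reaction is first order in H₂O₂.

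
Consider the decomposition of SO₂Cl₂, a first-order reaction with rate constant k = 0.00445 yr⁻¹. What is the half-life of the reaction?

155.8 yr

Step 1: For a first-order reaction, t₁/₂ = ln(2)/k
Step 2: t₁/₂ = ln(2)/0.00445
Step 3: t₁/₂ = 0.6931/0.00445 = 155.8 yr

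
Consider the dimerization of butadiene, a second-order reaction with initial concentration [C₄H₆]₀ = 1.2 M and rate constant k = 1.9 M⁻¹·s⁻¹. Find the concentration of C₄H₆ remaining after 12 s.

0.04231 M

Step 1: For a second-order reaction: 1/[C₄H₆] = 1/[C₄H₆]₀ + kt
Step 2: 1/[C₄H₆] = 1/1.2 + 1.9 × 12
Step 3: 1/[C₄H₆] = 0.8333 + 22.8 = 23.63
Step 4: [C₄H₆] = 1/23.63 = 0.04231 M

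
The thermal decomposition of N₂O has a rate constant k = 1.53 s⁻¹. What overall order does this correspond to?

first order (1)

Step 1: The units of k for an nth-order reaction are (concentration)^(1-n)·(time)⁻¹.
Step 2: Here k has units s⁻¹, so the concentration exponent is 0.
Step 3: 1 - n = 0 ⇒ n = 1. The reaction is first order.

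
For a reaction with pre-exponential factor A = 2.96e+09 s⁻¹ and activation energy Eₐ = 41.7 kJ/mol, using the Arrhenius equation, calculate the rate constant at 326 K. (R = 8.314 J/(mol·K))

6.16e+02 s⁻¹

Step 1: Use the Arrhenius equation: k = A × exp(-Eₐ/RT)
Step 2: Convert Eₐ to J/mol: 41.7 kJ/mol = 41700 J/mol
Step 3: Calculate the exponent: -Eₐ/(RT) = -41700/(8.314 × 326) = -15.38539
Step 4: k = 2.96e+09 × exp(-15.38539)
Step 5: k = 2.96e+09 × 2.08070e-07 = 6.1589e+02 s⁻¹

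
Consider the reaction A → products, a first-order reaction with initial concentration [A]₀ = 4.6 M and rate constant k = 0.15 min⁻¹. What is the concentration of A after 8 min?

1.385 M

Step 1: For a first-order reaction: [A] = [A]₀ × e^(-kt)
Step 2: [A] = 4.6 × e^(-0.15 × 8)
Step 3: [A] = 4.6 × e^(-1.2)
Step 4: [A] = 4.6 × 0.301194 = 1.385 M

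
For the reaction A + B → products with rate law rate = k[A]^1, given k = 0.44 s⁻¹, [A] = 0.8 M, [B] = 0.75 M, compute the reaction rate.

0.352 M/s

Step 1: The rate law is rate = k[A]^1
Step 2: Note that the rate does not depend on [B] (zero order in B).
Step 3: rate = 0.44 × (0.8)^1 = 0.352 M/s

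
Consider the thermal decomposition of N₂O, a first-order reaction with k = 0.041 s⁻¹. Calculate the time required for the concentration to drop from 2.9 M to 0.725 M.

33.81 s

Step 1: For first-order: t = ln([N₂O]₀/[N₂O])/k
Step 2: t = ln(2.9/0.725)/0.041
Step 3: t = ln(4)/0.041
Step 4: t = 1.386/0.041 = 33.81 s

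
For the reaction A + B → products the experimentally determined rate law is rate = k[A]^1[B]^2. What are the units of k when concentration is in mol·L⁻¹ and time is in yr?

(mol·L⁻¹)⁻²·yr⁻¹

Step 1: Overall order = 1 + 2 = 3.
Step 2: rate has units mol·L⁻¹·yr⁻¹; [A]^1[B]^2 has units (mol·L⁻¹)^3.
Step 3: k = rate/([A]^1[B]^2), so units of k = (mol·L⁻¹)^(1-3)·yr⁻¹ = (mol·L⁻¹)⁻²·yr⁻¹.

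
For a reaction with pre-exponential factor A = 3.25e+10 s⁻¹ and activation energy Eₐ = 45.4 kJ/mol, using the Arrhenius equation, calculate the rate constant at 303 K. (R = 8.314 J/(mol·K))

4.84e+02 s⁻¹

Step 1: Use the Arrhenius equation: k = A × exp(-Eₐ/RT)
Step 2: Convert Eₐ to J/mol: 45.4 kJ/mol = 45400 J/mol
Step 3: Calculate the exponent: -Eₐ/(RT) = -45400/(8.314 × 303) = -18.02201
Step 4: k = 3.25e+10 × exp(-18.02201)
Step 5: k = 3.25e+10 × 1.48984e-08 = 4.8420e+02 s⁻¹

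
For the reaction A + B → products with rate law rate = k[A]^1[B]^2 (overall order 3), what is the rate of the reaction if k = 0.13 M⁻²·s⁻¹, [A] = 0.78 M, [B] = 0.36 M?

0.01314 M/s

Step 1: The rate law is rate = k[A]^1[B]^2, overall order = 1+2 = 3
Step 2: Substitute values: rate = 0.13 × (0.78)^1 × (0.36)^2
Step 3: rate = 0.13 × 0.78 × 0.1296 = 0.0131414 M/s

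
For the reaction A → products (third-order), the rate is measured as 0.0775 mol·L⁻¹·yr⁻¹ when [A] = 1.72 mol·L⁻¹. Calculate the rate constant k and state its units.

0.01523 (mol·L⁻¹)⁻²·yr⁻¹

Step 1: rate = k[A]^3, so k = rate / [A]^3.
Step 2: k = 0.0775 / (1.72)^3 = 0.0775 / 5.088.
Step 3: k = 0.01523 (mol·L⁻¹)⁻²·yr⁻¹.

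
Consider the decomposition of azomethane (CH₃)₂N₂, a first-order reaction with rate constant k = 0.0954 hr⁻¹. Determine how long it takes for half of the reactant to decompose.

7.266 hr

Step 1: For a first-order reaction, t₁/₂ = ln(2)/k
Step 2: t₁/₂ = ln(2)/0.0954
Step 3: t₁/₂ = 0.6931/0.0954 = 7.266 hr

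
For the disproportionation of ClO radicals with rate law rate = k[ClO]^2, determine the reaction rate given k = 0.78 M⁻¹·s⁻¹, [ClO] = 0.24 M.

0.04493 M/s

Step 1: Identify the rate law: rate = k[ClO]^2
Step 2: Substitute values: rate = 0.78 × (0.24)^2
Step 3: Calculate: rate = 0.78 × 0.0576 = 0.044928 M/s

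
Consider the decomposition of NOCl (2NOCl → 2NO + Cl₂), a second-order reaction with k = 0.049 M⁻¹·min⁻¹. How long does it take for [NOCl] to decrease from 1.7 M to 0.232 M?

75.96 min

Step 1: For second-order: t = (1/[NOCl] - 1/[NOCl]₀)/k
Step 2: t = (1/0.232 - 1/1.7)/0.049
Step 3: t = (4.31 - 0.5882)/0.049
Step 4: t = 3.722/0.049 = 75.96 min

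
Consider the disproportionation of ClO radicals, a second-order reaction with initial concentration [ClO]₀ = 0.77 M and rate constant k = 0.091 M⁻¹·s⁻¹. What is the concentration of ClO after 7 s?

0.5166 M

Step 1: For a second-order reaction: 1/[ClO] = 1/[ClO]₀ + kt
Step 2: 1/[ClO] = 1/0.77 + 0.091 × 7
Step 3: 1/[ClO] = 1.299 + 0.637 = 1.936
Step 4: [ClO] = 1/1.936 = 0.5166 M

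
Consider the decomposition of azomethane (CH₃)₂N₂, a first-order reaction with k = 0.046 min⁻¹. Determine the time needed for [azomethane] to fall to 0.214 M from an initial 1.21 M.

37.66 min

Step 1: For first-order: t = ln([azomethane]₀/[azomethane])/k
Step 2: t = ln(1.21/0.214)/0.046
Step 3: t = ln(5.654)/0.046
Step 4: t = 1.732/0.046 = 37.66 min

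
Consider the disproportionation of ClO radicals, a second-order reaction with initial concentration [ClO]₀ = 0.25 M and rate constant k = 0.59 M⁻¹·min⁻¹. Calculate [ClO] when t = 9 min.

0.1074 M

Step 1: For a second-order reaction: 1/[ClO] = 1/[ClO]₀ + kt
Step 2: 1/[ClO] = 1/0.25 + 0.59 × 9
Step 3: 1/[ClO] = 4 + 5.31 = 9.31
Step 4: [ClO] = 1/9.31 = 0.1074 M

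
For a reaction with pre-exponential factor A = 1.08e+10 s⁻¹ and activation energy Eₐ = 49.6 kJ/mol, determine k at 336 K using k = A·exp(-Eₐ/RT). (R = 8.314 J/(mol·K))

2.10e+02 s⁻¹

Step 1: Use the Arrhenius equation: k = A × exp(-Eₐ/RT)
Step 2: Convert Eₐ to J/mol: 49.6 kJ/mol = 49600 J/mol
Step 3: Calculate the exponent: -Eₐ/(RT) = -49600/(8.314 × 336) = -17.75548
Step 4: k = 1.08e+10 × exp(-17.75548)
Step 5: k = 1.08e+10 × 1.94488e-08 = 2.1005e+02 s⁻¹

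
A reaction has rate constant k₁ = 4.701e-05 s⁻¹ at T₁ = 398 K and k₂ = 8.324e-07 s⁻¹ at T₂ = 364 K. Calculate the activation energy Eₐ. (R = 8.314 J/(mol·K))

142.9 kJ/mol

Step 1: Use the two-temperature Arrhenius form: ln(k₂/k₁) = -Eₐ/R × (1/T₂ - 1/T₁)
Step 2: ln(k₂/k₁) = ln(8.324e-07/4.701e-05) = ln(0.0177069) = -4.0338
Step 3: 1/T₂ - 1/T₁ = 1/364 - 1/398 = 2.346899e-04 K⁻¹
Step 4: Eₐ = -R × ln(k₂/k₁) / (1/T₂ - 1/T₁) = -8.314 × -4.0338 / 2.346899e-04
Step 5: Eₐ = 1.4290e+05 J/mol = 142.9 kJ/mol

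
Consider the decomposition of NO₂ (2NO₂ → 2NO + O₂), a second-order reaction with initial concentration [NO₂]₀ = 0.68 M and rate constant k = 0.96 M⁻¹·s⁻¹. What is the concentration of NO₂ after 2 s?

0.2949 M

Step 1: For a second-order reaction: 1/[NO₂] = 1/[NO₂]₀ + kt
Step 2: 1/[NO₂] = 1/0.68 + 0.96 × 2
Step 3: 1/[NO₂] = 1.471 + 1.92 = 3.391
Step 4: [NO₂] = 1/3.391 = 0.2949 M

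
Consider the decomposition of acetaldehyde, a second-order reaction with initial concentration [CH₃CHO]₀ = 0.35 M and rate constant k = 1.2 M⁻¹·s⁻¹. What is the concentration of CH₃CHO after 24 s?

0.03159 M

Step 1: For a second-order reaction: 1/[CH₃CHO] = 1/[CH₃CHO]₀ + kt
Step 2: 1/[CH₃CHO] = 1/0.35 + 1.2 × 24
Step 3: 1/[CH₃CHO] = 2.857 + 28.8 = 31.66
Step 4: [CH₃CHO] = 1/31.66 = 0.03159 M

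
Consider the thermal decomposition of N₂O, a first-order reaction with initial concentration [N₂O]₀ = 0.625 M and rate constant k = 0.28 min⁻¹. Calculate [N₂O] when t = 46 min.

1.593e-06 M

Step 1: For a first-order reaction: [N₂O] = [N₂O]₀ × e^(-kt)
Step 2: [N₂O] = 0.625 × e^(-0.28 × 46)
Step 3: [N₂O] = 0.625 × e^(-12.88)
Step 4: [N₂O] = 0.625 × 2.54851e-06 = 1.593e-06 M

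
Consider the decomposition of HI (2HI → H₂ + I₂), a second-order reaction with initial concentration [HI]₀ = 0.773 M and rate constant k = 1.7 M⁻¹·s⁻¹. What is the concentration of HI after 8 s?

0.06714 M

Step 1: For a second-order reaction: 1/[HI] = 1/[HI]₀ + kt
Step 2: 1/[HI] = 1/0.773 + 1.7 × 8
Step 3: 1/[HI] = 1.294 + 13.6 = 14.89
Step 4: [HI] = 1/14.89 = 0.06714 M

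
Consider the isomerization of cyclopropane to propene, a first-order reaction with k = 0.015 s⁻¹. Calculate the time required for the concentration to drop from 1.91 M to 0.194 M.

152.5 s

Step 1: For first-order: t = ln([cyclopropane]₀/[cyclopropane])/k
Step 2: t = ln(1.91/0.194)/0.015
Step 3: t = ln(9.845)/0.015
Step 4: t = 2.287/0.015 = 152.5 s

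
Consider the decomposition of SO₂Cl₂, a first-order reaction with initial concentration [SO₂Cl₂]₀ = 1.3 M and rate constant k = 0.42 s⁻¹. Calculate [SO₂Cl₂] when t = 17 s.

0.001031 M

Step 1: For a first-order reaction: [SO₂Cl₂] = [SO₂Cl₂]₀ × e^(-kt)
Step 2: [SO₂Cl₂] = 1.3 × e^(-0.42 × 17)
Step 3: [SO₂Cl₂] = 1.3 × e^(-7.14)
Step 4: [SO₂Cl₂] = 1.3 × 0.000792752 = 0.001031 M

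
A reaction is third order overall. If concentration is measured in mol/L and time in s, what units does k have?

(mol/L)⁻²·s⁻¹

Step 1: For overall order n, rate = k × (concentration)^n.
Step 2: Rate has units mol/L·s⁻¹; concentration term has units (mol/L)^3.
Step 3: k = rate / (concentration)^n, so units of k = (mol/L)^(1-3)·s⁻¹ = (mol/L)⁻²·s⁻¹.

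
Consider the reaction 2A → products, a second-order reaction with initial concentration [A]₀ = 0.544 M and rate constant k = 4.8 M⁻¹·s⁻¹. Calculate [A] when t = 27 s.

0.007608 M

Step 1: For a second-order reaction: 1/[A] = 1/[A]₀ + kt
Step 2: 1/[A] = 1/0.544 + 4.8 × 27
Step 3: 1/[A] = 1.838 + 129.6 = 131.4
Step 4: [A] = 1/131.4 = 0.007608 M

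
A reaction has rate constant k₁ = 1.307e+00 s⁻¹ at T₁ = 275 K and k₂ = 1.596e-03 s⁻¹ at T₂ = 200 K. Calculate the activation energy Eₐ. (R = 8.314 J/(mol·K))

40.9 kJ/mol

Step 1: Use the two-temperature Arrhenius form: ln(k₂/k₁) = -Eₐ/R × (1/T₂ - 1/T₁)
Step 2: ln(k₂/k₁) = ln(1.596e-03/1.307e+00) = ln(0.00122112) = -6.70799
Step 3: 1/T₂ - 1/T₁ = 1/200 - 1/275 = 1.363636e-03 K⁻¹
Step 4: Eₐ = -R × ln(k₂/k₁) / (1/T₂ - 1/T₁) = -8.314 × -6.70799 / 1.363636e-03
Step 5: Eₐ = 4.0898e+04 J/mol = 40.9 kJ/mol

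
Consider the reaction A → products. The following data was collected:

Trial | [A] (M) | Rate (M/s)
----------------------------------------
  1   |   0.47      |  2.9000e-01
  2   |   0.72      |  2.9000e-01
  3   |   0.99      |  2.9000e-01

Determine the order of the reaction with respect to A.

zeroth order (0)

Step 1: Compare trials - when concentration changes, rate stays constant.
Step 2: rate₂/rate₁ = 2.9000e-01/2.9000e-01 = 1
Step 3: [A]₂/[A]₁ = 0.72/0.47 = 1.532
Step 4: Since rate ratio ≈ (conc ratio)^0, the reaction is zeroth order.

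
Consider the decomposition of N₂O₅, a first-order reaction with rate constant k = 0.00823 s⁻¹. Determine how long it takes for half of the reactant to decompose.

84.22 s

Step 1: For a first-order reaction, t₁/₂ = ln(2)/k
Step 2: t₁/₂ = ln(2)/0.00823
Step 3: t₁/₂ = 0.6931/0.00823 = 84.22 s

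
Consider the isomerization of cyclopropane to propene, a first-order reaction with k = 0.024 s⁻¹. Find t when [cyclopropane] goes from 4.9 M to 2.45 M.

28.88 s

Step 1: For first-order: t = ln([cyclopropane]₀/[cyclopropane])/k
Step 2: t = ln(4.9/2.45)/0.024
Step 3: t = ln(2)/0.024
Step 4: t = 0.6931/0.024 = 28.88 s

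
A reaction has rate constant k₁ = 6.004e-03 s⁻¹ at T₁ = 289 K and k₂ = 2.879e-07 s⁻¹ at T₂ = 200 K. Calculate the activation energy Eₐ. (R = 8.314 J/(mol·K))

53.7 kJ/mol

Step 1: Use the two-temperature Arrhenius form: ln(k₂/k₁) = -Eₐ/R × (1/T₂ - 1/T₁)
Step 2: ln(k₂/k₁) = ln(2.879e-07/6.004e-03) = ln(4.79514e-05) = -9.94532
Step 3: 1/T₂ - 1/T₁ = 1/200 - 1/289 = 1.539792e-03 K⁻¹
Step 4: Eₐ = -R × ln(k₂/k₁) / (1/T₂ - 1/T₁) = -8.314 × -9.94532 / 1.539792e-03
Step 5: Eₐ = 5.3699e+04 J/mol = 53.7 kJ/mol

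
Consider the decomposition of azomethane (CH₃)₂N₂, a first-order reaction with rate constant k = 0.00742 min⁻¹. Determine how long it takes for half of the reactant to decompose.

93.42 min

Step 1: For a first-order reaction, t₁/₂ = ln(2)/k
Step 2: t₁/₂ = ln(2)/0.00742
Step 3: t₁/₂ = 0.6931/0.00742 = 93.42 min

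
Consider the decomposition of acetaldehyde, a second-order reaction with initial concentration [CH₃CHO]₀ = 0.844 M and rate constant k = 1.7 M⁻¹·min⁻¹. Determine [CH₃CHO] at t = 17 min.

0.03324 M

Step 1: For a second-order reaction: 1/[CH₃CHO] = 1/[CH₃CHO]₀ + kt
Step 2: 1/[CH₃CHO] = 1/0.844 + 1.7 × 17
Step 3: 1/[CH₃CHO] = 1.185 + 28.9 = 30.08
Step 4: [CH₃CHO] = 1/30.08 = 0.03324 M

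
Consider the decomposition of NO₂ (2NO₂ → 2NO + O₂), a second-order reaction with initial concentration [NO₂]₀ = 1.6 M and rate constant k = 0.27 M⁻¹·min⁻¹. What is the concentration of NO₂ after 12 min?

0.2587 M

Step 1: For a second-order reaction: 1/[NO₂] = 1/[NO₂]₀ + kt
Step 2: 1/[NO₂] = 1/1.6 + 0.27 × 12
Step 3: 1/[NO₂] = 0.625 + 3.24 = 3.865
Step 4: [NO₂] = 1/3.865 = 0.2587 M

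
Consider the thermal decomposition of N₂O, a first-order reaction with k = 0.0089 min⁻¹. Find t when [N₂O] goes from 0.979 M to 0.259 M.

149.4 min

Step 1: For first-order: t = ln([N₂O]₀/[N₂O])/k
Step 2: t = ln(0.979/0.259)/0.0089
Step 3: t = ln(3.78)/0.0089
Step 4: t = 1.33/0.0089 = 149.4 min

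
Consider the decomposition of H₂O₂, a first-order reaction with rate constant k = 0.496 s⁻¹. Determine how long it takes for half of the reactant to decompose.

1.397 s

Step 1: For a first-order reaction, t₁/₂ = ln(2)/k
Step 2: t₁/₂ = ln(2)/0.496
Step 3: t₁/₂ = 0.6931/0.496 = 1.397 s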